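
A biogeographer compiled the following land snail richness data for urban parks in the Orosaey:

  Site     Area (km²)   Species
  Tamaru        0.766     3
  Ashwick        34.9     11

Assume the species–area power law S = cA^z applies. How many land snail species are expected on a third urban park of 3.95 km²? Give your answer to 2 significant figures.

z = ln(11/3) / ln(34.9/0.766) = 1.2993 / 3.8191 = 0.3402
c = 3 / 0.766^0.3402 = 3 / 0.9133 = 3.285
S₃ = 3.285 × 3.95^0.3402 = 3.285 × 1.596 ≈ 5.242

5.2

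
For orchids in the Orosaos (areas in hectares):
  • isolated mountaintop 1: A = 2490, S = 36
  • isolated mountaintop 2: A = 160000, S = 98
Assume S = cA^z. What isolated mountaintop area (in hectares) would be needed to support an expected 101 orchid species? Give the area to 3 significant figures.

z = ln(98/36) / ln(160000/2490) = 1.0014 / 4.1629 = 0.2406
c = 36 / 2490^0.2406 = 36 / 6.562 = 5.486
A = (101/5.486)^(1/0.2406) ⇒ ln A = ln(18.41)/0.2406 = 12.1083
A = e^12.1083 ≈ 181366 hectares

181000 hectares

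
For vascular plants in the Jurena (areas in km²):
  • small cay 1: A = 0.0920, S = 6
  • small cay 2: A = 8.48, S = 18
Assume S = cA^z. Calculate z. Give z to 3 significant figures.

Taking logs: ln S = ln c + z ln A, so z = (ln S₂ − ln S₁)/(ln A₂ − ln A₁).
z = ln(18/6) / ln(8.48/0.092) = ln(3) / ln(92.17) = 1.0986 / 4.5237 = 0.2429

0.243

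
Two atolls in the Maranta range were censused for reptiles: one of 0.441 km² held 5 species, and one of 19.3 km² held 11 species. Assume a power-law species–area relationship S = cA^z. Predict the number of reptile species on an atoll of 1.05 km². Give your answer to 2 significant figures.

6.0

z = ln(11/5) / ln(19.3/0.441) = 0.7885 / 3.7788 = 0.2087
c = 5 / 0.441^0.2087 = 5 / 0.843 = 5.931
S₃ = 5.931 × 1.05^0.2087 = 5.931 × 1.01 ≈ 5.992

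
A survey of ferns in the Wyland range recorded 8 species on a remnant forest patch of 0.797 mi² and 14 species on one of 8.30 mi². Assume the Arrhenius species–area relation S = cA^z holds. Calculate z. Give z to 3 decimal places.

0.239

Taking logs: ln S = ln c + z ln A, so z = (ln S₂ − ln S₁)/(ln A₂ − ln A₁).
z = ln(14/8) / ln(8.3/0.797) = ln(1.75) / ln(10.41) = 0.5596 / 2.3432 = 0.2388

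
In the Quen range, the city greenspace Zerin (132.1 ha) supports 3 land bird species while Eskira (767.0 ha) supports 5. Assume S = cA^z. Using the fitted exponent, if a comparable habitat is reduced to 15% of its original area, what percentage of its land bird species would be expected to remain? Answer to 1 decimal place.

z = ln(5/3) / ln(767/132.1) = 0.5108 / 1.7589 = 0.2904
S_new/S_old = (A_new/A_old)^z = 0.15^0.2904 = exp(0.2904 × -1.8971) = 0.5764

57.6%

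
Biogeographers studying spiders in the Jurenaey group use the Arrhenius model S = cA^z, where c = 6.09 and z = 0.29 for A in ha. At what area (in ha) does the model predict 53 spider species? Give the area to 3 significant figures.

53 = 6.09 × A^0.29  ⇒  A^0.29 = 53/6.09 = 8.703
ln A = ln(8.703) / 0.29 = 2.1636 / 0.29 = 7.4608
A = e^7.4608 ≈ 1739 ha

1740 ha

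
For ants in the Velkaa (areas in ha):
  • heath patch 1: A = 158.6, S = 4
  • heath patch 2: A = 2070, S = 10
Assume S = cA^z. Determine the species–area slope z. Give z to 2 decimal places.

Taking logs: ln S = ln c + z ln A, so z = (ln S₂ − ln S₁)/(ln A₂ − ln A₁).
z = ln(10/4) / ln(2070/158.6) = ln(2.5) / ln(13.05) = 0.9163 / 2.5689 = 0.3567

0.36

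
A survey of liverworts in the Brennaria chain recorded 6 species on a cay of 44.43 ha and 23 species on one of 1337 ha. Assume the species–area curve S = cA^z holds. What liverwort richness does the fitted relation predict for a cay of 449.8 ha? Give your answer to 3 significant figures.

15.0

z = ln(23/6) / ln(1337/44.43) = 1.3437 / 3.4043 = 0.3947
c = 6 / 44.43^0.3947 = 6 / 4.471 = 1.342
S₃ = 1.342 × 449.8^0.3947 = 1.342 × 11.15 ≈ 14.96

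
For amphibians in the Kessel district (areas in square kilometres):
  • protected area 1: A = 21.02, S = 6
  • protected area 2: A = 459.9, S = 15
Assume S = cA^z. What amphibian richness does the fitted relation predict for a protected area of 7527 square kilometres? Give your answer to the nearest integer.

z = ln(15/6) / ln(459.9/21.02) = 0.9163 / 3.0855 = 0.2970
c = 6 / 21.02^0.2970 = 6 / 2.47 = 2.429
S₃ = 2.429 × 7527^0.2970 = 2.429 × 14.16 ≈ 34.4

34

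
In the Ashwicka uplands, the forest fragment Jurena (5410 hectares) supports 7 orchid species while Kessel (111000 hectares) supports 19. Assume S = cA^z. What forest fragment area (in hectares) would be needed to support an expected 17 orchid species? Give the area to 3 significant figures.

z = ln(19/7) / ln(111000/5410) = 0.9985 / 3.0213 = 0.3305
c = 7 / 5410^0.3305 = 7 / 17.13 = 0.4086
A = (17/0.4086)^(1/0.3305) ⇒ ln A = ln(41.61)/0.3305 = 11.2807
A = e^11.2807 ≈ 79280 hectares

79300 hectares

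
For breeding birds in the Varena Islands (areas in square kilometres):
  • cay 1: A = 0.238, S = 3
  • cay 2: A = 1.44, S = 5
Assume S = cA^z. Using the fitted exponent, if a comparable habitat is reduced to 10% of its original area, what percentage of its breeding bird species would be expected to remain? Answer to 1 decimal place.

52.0%

z = ln(5/3) / ln(1.44/0.238) = 0.5108 / 1.8001 = 0.2838
S_new/S_old = (A_new/A_old)^z = 0.1^0.2838 = exp(0.2838 × -2.3026) = 0.5203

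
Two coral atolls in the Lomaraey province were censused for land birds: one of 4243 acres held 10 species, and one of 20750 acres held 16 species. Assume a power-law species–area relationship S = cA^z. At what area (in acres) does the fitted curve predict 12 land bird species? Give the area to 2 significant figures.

z = ln(16/10) / ln(20750/4243) = 0.4700 / 1.5873 = 0.2961
c = 10 / 4243^0.2961 = 10 / 11.86 = 0.843
A = (12/0.843)^(1/0.2961) ⇒ ln A = ln(14.24)/0.2961 = 8.9688
A = e^8.9688 ≈ 7854 acres

7900 acres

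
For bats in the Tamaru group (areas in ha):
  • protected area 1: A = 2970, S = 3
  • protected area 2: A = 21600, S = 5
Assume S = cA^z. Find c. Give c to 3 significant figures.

z = ln(S₂/S₁) / ln(A₂/A₁) = ln(5/3) / ln(21600/2970) = 0.5108 / 1.9841 = 0.2575
c = S₁ / A₁^z = 3 / 2970^0.2575 = 3 / 7.836 = 0.3829

0.383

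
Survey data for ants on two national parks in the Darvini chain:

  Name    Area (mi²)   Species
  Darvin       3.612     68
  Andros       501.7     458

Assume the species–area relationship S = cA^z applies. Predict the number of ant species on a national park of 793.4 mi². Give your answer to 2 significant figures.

z = ln(458/68) / ln(501.7/3.612) = 1.9074 / 4.9337 = 0.3866
c = 68 / 3.612^0.3866 = 68 / 1.643 = 41.39
S₃ = 41.39 × 793.4^0.3866 = 41.39 × 13.21 ≈ 546.8

550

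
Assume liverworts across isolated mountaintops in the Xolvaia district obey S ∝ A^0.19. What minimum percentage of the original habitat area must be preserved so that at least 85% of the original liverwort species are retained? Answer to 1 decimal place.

Need (A_new/A_old)^0.19 = 0.85, so A_new/A_old = 0.85^(1/0.19) = 0.85^5.263
ln(A_new/A_old) = ln 0.85 / 0.19 = -0.1625 / 0.19 = -0.8554
A_new/A_old = e^-0.8554 ≈ 0.4251

42.5%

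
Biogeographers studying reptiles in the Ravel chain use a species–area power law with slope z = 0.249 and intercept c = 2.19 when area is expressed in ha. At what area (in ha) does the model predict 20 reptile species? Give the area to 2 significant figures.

20 = 2.19 × A^0.249  ⇒  A^0.249 = 20/2.19 = 9.132
ln A = ln(9.132) / 0.249 = 2.2118 / 0.249 = 8.8829
A = e^8.8829 ≈ 7207 ha

7200 ha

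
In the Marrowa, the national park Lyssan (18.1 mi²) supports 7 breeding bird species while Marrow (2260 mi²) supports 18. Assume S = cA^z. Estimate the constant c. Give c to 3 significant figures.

z = ln(S₂/S₁) / ln(A₂/A₁) = ln(18/7) / ln(2260/18.1) = 0.9445 / 4.8272 = 0.1957
c = S₁ / A₁^z = 7 / 18.1^0.1957 = 7 / 1.762 = 3.972

3.97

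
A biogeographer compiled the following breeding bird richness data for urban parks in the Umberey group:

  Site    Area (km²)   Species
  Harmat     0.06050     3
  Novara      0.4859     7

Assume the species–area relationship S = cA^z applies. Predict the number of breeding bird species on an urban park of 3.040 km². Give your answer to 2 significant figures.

z = ln(7/3) / ln(0.4859/0.0605) = 0.8473 / 2.0834 = 0.4067
c = 3 / 0.0605^0.4067 = 3 / 0.3196 = 9.388
S₃ = 9.388 × 3.04^0.4067 = 9.388 × 1.572 ≈ 14.76

15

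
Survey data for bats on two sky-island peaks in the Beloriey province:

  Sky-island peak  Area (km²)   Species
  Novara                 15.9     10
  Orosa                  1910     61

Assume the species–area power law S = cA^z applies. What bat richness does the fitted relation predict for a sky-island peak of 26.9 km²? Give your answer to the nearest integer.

z = ln(61/10) / ln(1910/15.9) = 1.8083 / 4.7885 = 0.3776
c = 10 / 15.9^0.3776 = 10 / 2.842 = 3.518
S₃ = 3.518 × 26.9^0.3776 = 3.518 × 3.467 ≈ 12.2

12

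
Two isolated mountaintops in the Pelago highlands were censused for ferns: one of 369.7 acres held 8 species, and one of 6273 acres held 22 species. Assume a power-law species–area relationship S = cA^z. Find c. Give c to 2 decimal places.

0.97

z = ln(S₂/S₁) / ln(A₂/A₁) = ln(22/8) / ln(6273/369.7) = 1.0116 / 2.8313 = 0.3573
c = S₁ / A₁^z = 8 / 369.7^0.3573 = 8 / 8.269 = 0.9674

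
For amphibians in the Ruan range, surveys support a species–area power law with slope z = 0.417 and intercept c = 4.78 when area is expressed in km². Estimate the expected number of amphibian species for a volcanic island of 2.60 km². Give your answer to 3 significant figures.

7.12

S = 4.78 × 2.6^0.417 = 4.78 × 1.49 ≈ 7.12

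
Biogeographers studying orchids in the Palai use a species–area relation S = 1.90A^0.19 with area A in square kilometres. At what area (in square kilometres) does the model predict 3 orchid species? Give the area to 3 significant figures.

11.1 square kilometres

3 = 1.9 × A^0.19  ⇒  A^0.19 = 3/1.9 = 1.579
ln A = ln(1.579) / 0.19 = 0.4568 / 0.19 = 2.4040
A = e^2.4040 ≈ 11.07 square kilometres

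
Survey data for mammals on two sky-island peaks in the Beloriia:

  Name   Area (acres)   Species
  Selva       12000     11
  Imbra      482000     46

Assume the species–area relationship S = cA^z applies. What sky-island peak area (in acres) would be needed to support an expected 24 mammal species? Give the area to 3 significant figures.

z = ln(46/11) / ln(482000/12000) = 1.4307 / 3.6930 = 0.3874
c = 11 / 12000^0.3874 = 11 / 38.05 = 0.2891
A = (24/0.2891)^(1/0.3874) ⇒ ln A = ln(83.02)/0.3874 = 11.4064
A = e^11.4064 ≈ 89896 acres

89900 acres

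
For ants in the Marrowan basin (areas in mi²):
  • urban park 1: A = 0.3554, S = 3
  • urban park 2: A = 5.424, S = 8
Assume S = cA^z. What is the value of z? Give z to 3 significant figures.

Taking logs: ln S = ln c + z ln A, so z = (ln S₂ − ln S₁)/(ln A₂ − ln A₁).
z = ln(8/3) / ln(5.424/0.3554) = ln(2.667) / ln(15.26) = 0.9808 / 2.7253 = 0.3599

0.360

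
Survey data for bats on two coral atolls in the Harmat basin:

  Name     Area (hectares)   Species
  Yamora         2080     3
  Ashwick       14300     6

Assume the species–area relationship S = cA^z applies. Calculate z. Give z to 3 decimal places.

0.360

Taking logs: ln S = ln c + z ln A, so z = (ln S₂ − ln S₁)/(ln A₂ − ln A₁).
z = ln(6/3) / ln(14300/2080) = ln(2) / ln(6.875) = 0.6931 / 1.9279 = 0.3595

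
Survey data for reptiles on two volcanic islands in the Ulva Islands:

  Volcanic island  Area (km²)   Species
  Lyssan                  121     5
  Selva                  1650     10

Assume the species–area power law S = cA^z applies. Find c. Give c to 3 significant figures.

z = ln(S₂/S₁) / ln(A₂/A₁) = ln(10/5) / ln(1650/121) = 0.6931 / 2.6127 = 0.2653
c = S₁ / A₁^z = 5 / 121^0.2653 = 5 / 3.569 = 1.401

1.40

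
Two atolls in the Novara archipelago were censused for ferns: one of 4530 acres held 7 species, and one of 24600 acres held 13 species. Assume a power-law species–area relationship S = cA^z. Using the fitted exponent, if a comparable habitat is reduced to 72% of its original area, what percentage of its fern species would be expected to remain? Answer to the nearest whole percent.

z = ln(13/7) / ln(24600/4530) = 0.6190 / 1.6920 = 0.3659
S_new/S_old = (A_new/A_old)^z = 0.72^0.3659 = exp(0.3659 × -0.3285) = 0.8868

89%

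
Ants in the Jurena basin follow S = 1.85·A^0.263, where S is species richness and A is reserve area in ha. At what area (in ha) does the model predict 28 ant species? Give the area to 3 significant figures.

30700 ha

28 = 1.85 × A^0.263  ⇒  A^0.263 = 28/1.85 = 15.14
ln A = ln(15.14) / 0.263 = 2.7170 / 0.263 = 10.3309
A = e^10.3309 ≈ 30665 ha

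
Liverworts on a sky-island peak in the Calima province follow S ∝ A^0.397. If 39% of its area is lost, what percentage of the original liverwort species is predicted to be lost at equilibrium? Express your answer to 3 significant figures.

17.8%

S_new/S_old = (A_new/A_old)^z = 0.61^0.397
= exp(0.397 × ln 0.61) = exp(0.397 × -0.4943) = exp(-0.1962) ≈ 0.8218
Fraction lost = 1 − 0.8218 = 0.1782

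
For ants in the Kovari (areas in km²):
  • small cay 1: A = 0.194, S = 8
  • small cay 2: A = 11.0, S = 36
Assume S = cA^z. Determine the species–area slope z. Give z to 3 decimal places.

Taking logs: ln S = ln c + z ln A, so z = (ln S₂ − ln S₁)/(ln A₂ − ln A₁).
z = ln(36/8) / ln(11/0.194) = ln(4.5) / ln(56.7) = 1.5041 / 4.0378 = 0.3725

0.372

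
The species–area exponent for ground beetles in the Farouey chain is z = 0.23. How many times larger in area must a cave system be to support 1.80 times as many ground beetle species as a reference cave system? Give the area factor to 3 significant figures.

(A₂/A₁)^0.23 = 1.8, so A₂/A₁ = 1.8^(1/0.23) = 1.8^4.348
ln(A₂/A₁) = ln 1.8 / 0.23 = 0.5878 / 0.23 = 2.5556
A₂/A₁ = e^2.5556 ≈ 12.88

12.9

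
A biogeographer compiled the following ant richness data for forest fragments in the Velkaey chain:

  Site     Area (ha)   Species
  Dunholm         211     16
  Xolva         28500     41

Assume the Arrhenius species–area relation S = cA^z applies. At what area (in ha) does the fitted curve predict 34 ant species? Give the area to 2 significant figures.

z = ln(41/16) / ln(28500/211) = 0.9410 / 4.9058 = 0.1918
c = 16 / 211^0.1918 = 16 / 2.791 = 5.732
A = (34/5.732)^(1/0.1918) ⇒ ln A = ln(5.932)/0.1918 = 9.2816
A = e^9.2816 ≈ 10739 ha

11000 ha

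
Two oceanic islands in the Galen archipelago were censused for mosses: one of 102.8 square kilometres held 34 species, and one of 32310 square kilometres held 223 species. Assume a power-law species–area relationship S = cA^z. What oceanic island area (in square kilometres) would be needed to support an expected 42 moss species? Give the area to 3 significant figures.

196 square kilometres

z = ln(223/34) / ln(32310/102.8) = 1.8808 / 5.7503 = 0.3271
c = 34 / 102.8^0.3271 = 34 / 4.551 = 7.471
A = (42/7.471)^(1/0.3271) ⇒ ln A = ln(5.621)/0.3271 = 5.2788
A = e^5.2788 ≈ 196.1 square kilometres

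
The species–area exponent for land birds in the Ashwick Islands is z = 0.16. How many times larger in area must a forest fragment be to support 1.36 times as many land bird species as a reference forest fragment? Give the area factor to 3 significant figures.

6.83

(A₂/A₁)^0.16 = 1.36, so A₂/A₁ = 1.36^(1/0.16) = 1.36^6.25
ln(A₂/A₁) = ln 1.36 / 0.16 = 0.3075 / 0.16 = 1.9218
A₂/A₁ = e^1.9218 ≈ 6.833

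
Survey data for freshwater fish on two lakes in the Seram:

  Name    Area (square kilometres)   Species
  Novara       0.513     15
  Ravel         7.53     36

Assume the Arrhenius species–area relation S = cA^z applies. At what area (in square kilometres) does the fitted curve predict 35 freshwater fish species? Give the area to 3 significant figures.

z = ln(36/15) / ln(7.53/0.513) = 0.8755 / 2.6864 = 0.3259
c = 15 / 0.513^0.3259 = 15 / 0.8045 = 18.64
A = (35/18.64)^(1/0.3259) ⇒ ln A = ln(1.877)/0.3259 = 1.9325
A = e^1.9325 ≈ 6.906 square kilometres

6.91 square kilometres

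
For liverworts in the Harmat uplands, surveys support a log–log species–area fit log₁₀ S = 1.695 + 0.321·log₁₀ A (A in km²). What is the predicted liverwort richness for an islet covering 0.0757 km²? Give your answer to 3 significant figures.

S = 49.55 × 0.0757^0.321
ln S = ln 49.55 + 0.321 × ln 0.0757 = 3.9029 + 0.321 × -2.5810 = 3.0744
S = e^3.0744 ≈ 21.64

21.6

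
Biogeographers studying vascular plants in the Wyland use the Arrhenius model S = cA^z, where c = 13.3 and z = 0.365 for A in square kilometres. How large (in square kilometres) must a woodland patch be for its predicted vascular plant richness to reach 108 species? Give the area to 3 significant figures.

108 = 13.3 × A^0.365  ⇒  A^0.365 = 108/13.3 = 8.12
ln A = ln(8.12) / 0.365 = 2.0944 / 0.365 = 5.7380
A = e^5.7380 ≈ 310.4 square kilometres

310 square kilometres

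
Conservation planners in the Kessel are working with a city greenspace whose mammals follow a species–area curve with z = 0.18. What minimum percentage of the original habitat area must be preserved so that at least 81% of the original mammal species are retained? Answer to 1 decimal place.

31.0%

Need (A_new/A_old)^0.18 = 0.81, so A_new/A_old = 0.81^(1/0.18) = 0.81^5.556
ln(A_new/A_old) = ln 0.81 / 0.18 = -0.2107 / 0.18 = -1.1707
A_new/A_old = e^-1.1707 ≈ 0.3102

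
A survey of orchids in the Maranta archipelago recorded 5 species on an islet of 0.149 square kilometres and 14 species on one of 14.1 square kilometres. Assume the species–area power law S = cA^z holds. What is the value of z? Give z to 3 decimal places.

0.226

Taking logs: ln S = ln c + z ln A, so z = (ln S₂ − ln S₁)/(ln A₂ − ln A₁).
z = ln(14/5) / ln(14.1/0.149) = ln(2.8) / ln(94.63) = 1.0296 / 4.5500 = 0.2263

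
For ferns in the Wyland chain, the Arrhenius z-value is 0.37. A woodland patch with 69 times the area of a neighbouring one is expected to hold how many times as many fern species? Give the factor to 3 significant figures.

4.79

S₂/S₁ = (A₂/A₁)^z = 69^0.37
ln(S₂/S₁) = 0.37 × ln 69 = 0.37 × 4.2341 = 1.5666
S₂/S₁ = e^1.5666 ≈ 4.79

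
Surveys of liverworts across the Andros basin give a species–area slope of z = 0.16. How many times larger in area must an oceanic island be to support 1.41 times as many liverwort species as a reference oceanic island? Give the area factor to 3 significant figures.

8.56

(A₂/A₁)^0.16 = 1.41, so A₂/A₁ = 1.41^(1/0.16) = 1.41^6.25
ln(A₂/A₁) = ln 1.41 / 0.16 = 0.3436 / 0.16 = 2.1474
A₂/A₁ = e^2.1474 ≈ 8.563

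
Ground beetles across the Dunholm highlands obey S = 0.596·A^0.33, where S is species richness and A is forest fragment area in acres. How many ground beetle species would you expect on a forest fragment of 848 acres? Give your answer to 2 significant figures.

5.5

S = 0.596 × 848^0.33
ln S = ln 0.596 + 0.33 × ln 848 = -0.5175 + 0.33 × 6.7429 = 1.7076
S = e^1.7076 ≈ 5.516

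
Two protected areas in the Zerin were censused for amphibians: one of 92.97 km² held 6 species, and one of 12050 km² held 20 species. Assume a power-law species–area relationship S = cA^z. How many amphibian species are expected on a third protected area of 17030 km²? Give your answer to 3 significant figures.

z = ln(20/6) / ln(12050/92.97) = 1.2040 / 4.8645 = 0.2475
c = 6 / 92.97^0.2475 = 6 / 3.07 = 1.954
S₃ = 1.954 × 17030^0.2475 = 1.954 × 11.15 ≈ 21.79

21.8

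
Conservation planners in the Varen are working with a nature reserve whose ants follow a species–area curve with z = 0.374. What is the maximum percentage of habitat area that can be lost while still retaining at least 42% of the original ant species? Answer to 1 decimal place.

90.2%

Need (A_new/A_old)^0.374 = 0.42, so A_new/A_old = 0.42^(1/0.374) = 0.42^2.674
ln(A_new/A_old) = ln 0.42 / 0.374 = -0.8675 / 0.374 = -2.3195
A_new/A_old = e^-2.3195 ≈ 0.09832
Fraction that can be lost = 1 − 0.09832 = 0.9017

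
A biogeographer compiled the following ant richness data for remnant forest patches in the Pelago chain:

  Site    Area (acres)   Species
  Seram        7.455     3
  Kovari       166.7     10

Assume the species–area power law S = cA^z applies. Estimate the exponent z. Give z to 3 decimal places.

Taking logs: ln S = ln c + z ln A, so z = (ln S₂ − ln S₁)/(ln A₂ − ln A₁).
z = ln(10/3) / ln(166.7/7.455) = ln(3.333) / ln(22.36) = 1.2040 / 3.1073 = 0.3875

0.387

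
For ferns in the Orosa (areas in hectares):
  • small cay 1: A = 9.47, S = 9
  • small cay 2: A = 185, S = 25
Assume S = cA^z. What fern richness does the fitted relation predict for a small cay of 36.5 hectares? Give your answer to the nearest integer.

14

z = ln(25/9) / ln(185/9.47) = 1.0217 / 2.9722 = 0.3437
c = 9 / 9.47^0.3437 = 9 / 2.166 = 4.156
S₃ = 4.156 × 36.5^0.3437 = 4.156 × 3.444 ≈ 14.31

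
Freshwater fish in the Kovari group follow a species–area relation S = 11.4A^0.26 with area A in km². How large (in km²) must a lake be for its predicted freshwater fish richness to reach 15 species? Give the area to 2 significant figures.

15 = 11.4 × A^0.26  ⇒  A^0.26 = 15/11.4 = 1.316
ln A = ln(1.316) / 0.26 = 0.2744 / 0.26 = 1.0555
A = e^1.0555 ≈ 2.873 km²

2.9 km²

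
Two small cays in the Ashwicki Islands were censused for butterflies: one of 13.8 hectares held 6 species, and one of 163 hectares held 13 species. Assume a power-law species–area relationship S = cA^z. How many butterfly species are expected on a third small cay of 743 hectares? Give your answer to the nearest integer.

z = ln(13/6) / ln(163/13.8) = 0.7732 / 2.4691 = 0.3131
c = 6 / 13.8^0.3131 = 6 / 2.275 = 2.638
S₃ = 2.638 × 743^0.3131 = 2.638 × 7.926 ≈ 20.9

21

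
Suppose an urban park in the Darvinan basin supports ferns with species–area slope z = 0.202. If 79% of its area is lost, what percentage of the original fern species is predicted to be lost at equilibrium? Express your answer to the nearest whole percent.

27%

S_new/S_old = (A_new/A_old)^z = 0.21^0.202
= exp(0.202 × ln 0.21) = exp(0.202 × -1.5606) = exp(-0.3153) ≈ 0.7296
Fraction lost = 1 − 0.7296 = 0.2704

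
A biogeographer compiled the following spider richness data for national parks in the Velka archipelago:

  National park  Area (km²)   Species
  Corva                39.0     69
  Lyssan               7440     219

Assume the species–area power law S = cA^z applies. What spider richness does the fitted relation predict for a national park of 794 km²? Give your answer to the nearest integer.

z = ln(219/69) / ln(7440/39) = 1.1550 / 5.2511 = 0.2199
c = 69 / 39^0.2199 = 69 / 2.238 = 30.82
S₃ = 30.82 × 794^0.2199 = 30.82 × 4.343 ≈ 133.9

134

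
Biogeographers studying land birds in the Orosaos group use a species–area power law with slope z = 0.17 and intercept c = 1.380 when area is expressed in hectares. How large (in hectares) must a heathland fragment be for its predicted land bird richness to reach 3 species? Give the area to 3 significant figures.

3 = 1.38 × A^0.17  ⇒  A^0.17 = 3/1.38 = 2.174
ln A = ln(2.174) / 0.17 = 0.7765 / 0.17 = 4.5678
A = e^4.5678 ≈ 96.33 hectares

96.3 hectares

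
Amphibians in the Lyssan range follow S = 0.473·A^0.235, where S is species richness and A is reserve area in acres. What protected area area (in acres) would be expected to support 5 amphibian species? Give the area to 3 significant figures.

22800 acres

5 = 0.473 × A^0.235  ⇒  A^0.235 = 5/0.473 = 10.57
ln A = ln(10.57) / 0.235 = 2.3581 / 0.235 = 10.0345
A = e^10.0345 ≈ 22799 acres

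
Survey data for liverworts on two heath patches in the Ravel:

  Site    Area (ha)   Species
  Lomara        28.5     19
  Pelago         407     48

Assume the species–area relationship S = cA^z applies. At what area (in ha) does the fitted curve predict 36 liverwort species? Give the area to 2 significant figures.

z = ln(48/19) / ln(407/28.5) = 0.9268 / 2.6589 = 0.3485
c = 19 / 28.5^0.3485 = 19 / 3.214 = 5.911
A = (36/5.911)^(1/0.3485) ⇒ ln A = ln(6.09)/0.3485 = 5.1834
A = e^5.1834 ≈ 178.3 ha

180 ha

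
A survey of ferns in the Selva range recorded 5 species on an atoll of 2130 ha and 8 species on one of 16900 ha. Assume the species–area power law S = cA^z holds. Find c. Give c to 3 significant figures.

z = ln(S₂/S₁) / ln(A₂/A₁) = ln(8/5) / ln(16900/2130) = 0.4700 / 2.0712 = 0.2269
c = S₁ / A₁^z = 5 / 2130^0.2269 = 5 / 5.692 = 0.8784

0.878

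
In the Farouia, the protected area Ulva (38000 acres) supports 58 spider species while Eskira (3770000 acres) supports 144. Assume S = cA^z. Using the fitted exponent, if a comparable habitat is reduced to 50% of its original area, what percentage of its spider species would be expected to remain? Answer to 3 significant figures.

z = ln(144/58) / ln(3770000/38000) = 0.9094 / 4.5972 = 0.1978
S_new/S_old = (A_new/A_old)^z = 0.5^0.1978 = exp(0.1978 × -0.6931) = 0.8719

87.2%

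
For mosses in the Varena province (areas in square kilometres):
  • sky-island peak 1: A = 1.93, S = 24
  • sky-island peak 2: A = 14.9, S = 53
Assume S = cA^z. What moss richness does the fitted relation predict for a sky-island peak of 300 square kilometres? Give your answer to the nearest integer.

z = ln(53/24) / ln(14.9/1.93) = 0.7922 / 2.0438 = 0.3876
c = 24 / 1.93^0.3876 = 24 / 1.29 = 18.6
S₃ = 18.6 × 300^0.3876 = 18.6 × 9.124 ≈ 169.7

170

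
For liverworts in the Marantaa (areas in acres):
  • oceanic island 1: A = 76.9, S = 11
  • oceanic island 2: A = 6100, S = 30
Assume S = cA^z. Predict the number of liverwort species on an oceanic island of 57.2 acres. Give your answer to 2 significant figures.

10

z = ln(30/11) / ln(6100/76.9) = 1.0033 / 4.3735 = 0.2294
c = 11 / 76.9^0.2294 = 11 / 2.708 = 4.062
S₃ = 4.062 × 57.2^0.2294 = 4.062 × 2.53 ≈ 10.28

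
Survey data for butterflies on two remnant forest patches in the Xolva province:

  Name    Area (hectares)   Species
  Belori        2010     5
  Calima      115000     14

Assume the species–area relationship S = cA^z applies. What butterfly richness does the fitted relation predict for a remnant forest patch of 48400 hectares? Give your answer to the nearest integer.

11

z = ln(14/5) / ln(115000/2010) = 1.0296 / 4.0468 = 0.2544
c = 5 / 2010^0.2544 = 5 / 6.925 = 0.722
S₃ = 0.722 × 48400^0.2544 = 0.722 × 15.56 ≈ 11.23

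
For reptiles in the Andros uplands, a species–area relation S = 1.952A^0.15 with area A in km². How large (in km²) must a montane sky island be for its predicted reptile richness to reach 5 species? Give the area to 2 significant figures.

530 km²

5 = 1.952 × A^0.15  ⇒  A^0.15 = 5/1.952 = 2.561
ln A = ln(2.561) / 0.15 = 0.9406 / 0.15 = 6.2706
A = e^6.2706 ≈ 528.8 km²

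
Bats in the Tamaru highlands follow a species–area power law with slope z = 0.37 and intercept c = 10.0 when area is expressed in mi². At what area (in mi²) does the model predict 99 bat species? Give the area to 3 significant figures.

99 = 10 × A^0.37  ⇒  A^0.37 = 99/10 = 9.9
ln A = ln(9.9) / 0.37 = 2.2925 / 0.37 = 6.1960
A = e^6.1960 ≈ 490.8 mi²

491 mi²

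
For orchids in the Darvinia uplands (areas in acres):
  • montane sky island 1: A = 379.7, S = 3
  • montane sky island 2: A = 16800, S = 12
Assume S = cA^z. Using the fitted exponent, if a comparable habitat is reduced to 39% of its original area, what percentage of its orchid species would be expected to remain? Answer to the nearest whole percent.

z = ln(12/3) / ln(16800/379.7) = 1.3863 / 3.7898 = 0.3658
S_new/S_old = (A_new/A_old)^z = 0.39^0.3658 = exp(0.3658 × -0.9416) = 0.7086

71%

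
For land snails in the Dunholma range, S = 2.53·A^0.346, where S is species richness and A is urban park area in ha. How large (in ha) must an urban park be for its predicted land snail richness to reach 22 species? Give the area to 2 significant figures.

22 = 2.53 × A^0.346  ⇒  A^0.346 = 22/2.53 = 8.696
ln A = ln(8.696) / 0.346 = 2.1628 / 0.346 = 6.2509
A = e^6.2509 ≈ 518.5 ha

520 ha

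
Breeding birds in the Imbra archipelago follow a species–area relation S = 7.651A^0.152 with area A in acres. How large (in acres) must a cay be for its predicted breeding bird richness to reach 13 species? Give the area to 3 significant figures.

32.7 acres

13 = 7.651 × A^0.152  ⇒  A^0.152 = 13/7.651 = 1.699
ln A = ln(1.699) / 0.152 = 0.5301 / 0.152 = 3.4876
A = e^3.4876 ≈ 32.71 acres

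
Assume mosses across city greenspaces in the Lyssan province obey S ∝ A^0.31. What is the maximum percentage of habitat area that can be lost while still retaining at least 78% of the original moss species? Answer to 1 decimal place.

Need (A_new/A_old)^0.31 = 0.78, so A_new/A_old = 0.78^(1/0.31) = 0.78^3.226
ln(A_new/A_old) = ln 0.78 / 0.31 = -0.2485 / 0.31 = -0.8015
A_new/A_old = e^-0.8015 ≈ 0.4487
Fraction that can be lost = 1 − 0.4487 = 0.5513

55.1%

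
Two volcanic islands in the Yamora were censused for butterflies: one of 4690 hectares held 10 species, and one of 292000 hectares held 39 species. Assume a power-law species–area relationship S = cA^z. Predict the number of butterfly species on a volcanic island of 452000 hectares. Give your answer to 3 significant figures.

45.0

z = ln(39/10) / ln(292000/4690) = 1.3610 / 4.1313 = 0.3294
c = 10 / 4690^0.3294 = 10 / 16.2 = 0.6175
S₃ = 0.6175 × 452000^0.3294 = 0.6175 × 72.94 ≈ 45.04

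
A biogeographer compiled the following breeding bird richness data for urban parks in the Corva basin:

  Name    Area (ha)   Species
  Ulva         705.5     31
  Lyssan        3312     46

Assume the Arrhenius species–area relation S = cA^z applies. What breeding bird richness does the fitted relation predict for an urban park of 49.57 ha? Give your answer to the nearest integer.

16

z = ln(46/31) / ln(3312/705.5) = 0.3947 / 1.5464 = 0.2552
c = 31 / 705.5^0.2552 = 31 / 5.333 = 5.813
S₃ = 5.813 × 49.57^0.2552 = 5.813 × 2.708 ≈ 15.74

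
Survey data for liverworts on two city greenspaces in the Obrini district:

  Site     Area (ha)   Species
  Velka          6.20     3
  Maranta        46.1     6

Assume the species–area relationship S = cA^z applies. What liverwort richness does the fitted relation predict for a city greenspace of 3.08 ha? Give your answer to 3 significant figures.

z = ln(6/3) / ln(46.1/6.2) = 0.6931 / 2.0063 = 0.3455
c = 3 / 6.2^0.3455 = 3 / 1.878 = 1.597
S₃ = 1.597 × 3.08^0.3455 = 1.597 × 1.475 ≈ 2.356

2.36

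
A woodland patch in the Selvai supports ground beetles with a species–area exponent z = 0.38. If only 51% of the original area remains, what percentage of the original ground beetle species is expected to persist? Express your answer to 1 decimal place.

77.4%

S_new/S_old = (A_new/A_old)^z = 0.51^0.38
= exp(0.38 × ln 0.51) = exp(0.38 × -0.6733) = exp(-0.2559) ≈ 0.7742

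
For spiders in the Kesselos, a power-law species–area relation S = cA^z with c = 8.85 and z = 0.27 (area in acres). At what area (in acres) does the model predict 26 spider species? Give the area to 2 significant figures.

26 = 8.85 × A^0.27  ⇒  A^0.27 = 26/8.85 = 2.938
ln A = ln(2.938) / 0.27 = 1.0777 / 0.27 = 3.9914
A = e^3.9914 ≈ 54.13 acres

54 acres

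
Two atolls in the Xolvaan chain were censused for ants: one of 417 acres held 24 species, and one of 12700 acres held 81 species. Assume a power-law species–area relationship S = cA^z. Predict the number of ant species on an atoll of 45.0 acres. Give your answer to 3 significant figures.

z = ln(81/24) / ln(12700/417) = 1.2164 / 3.4163 = 0.3561
c = 24 / 417^0.3561 = 24 / 8.569 = 2.801
S₃ = 2.801 × 45^0.3561 = 2.801 × 3.878 ≈ 10.86

10.9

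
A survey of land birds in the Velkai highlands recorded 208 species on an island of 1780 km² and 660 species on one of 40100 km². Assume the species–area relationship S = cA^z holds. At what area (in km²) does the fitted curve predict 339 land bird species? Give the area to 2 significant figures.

6600 km²

z = ln(660/208) / ln(40100/1780) = 1.1547 / 3.1148 = 0.3707
c = 208 / 1780^0.3707 = 208 / 16.03 = 12.97
A = (339/12.97)^(1/0.3707) ⇒ ln A = ln(26.13)/0.3707 = 8.8020
A = e^8.8020 ≈ 6647 km²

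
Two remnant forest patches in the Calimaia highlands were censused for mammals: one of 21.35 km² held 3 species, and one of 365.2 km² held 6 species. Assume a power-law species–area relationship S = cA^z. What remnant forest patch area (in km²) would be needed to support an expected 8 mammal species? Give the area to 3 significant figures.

z = ln(6/3) / ln(365.2/21.35) = 0.6931 / 2.8394 = 0.2441
c = 3 / 21.35^0.2441 = 3 / 2.111 = 1.421
A = (8/1.421)^(1/0.2441) ⇒ ln A = ln(5.63)/0.2441 = 7.0789
A = e^7.0789 ≈ 1187 km²

1190 km²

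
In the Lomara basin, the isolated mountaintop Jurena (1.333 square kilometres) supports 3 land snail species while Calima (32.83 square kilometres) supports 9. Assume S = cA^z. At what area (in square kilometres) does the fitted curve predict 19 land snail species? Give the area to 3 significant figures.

z = ln(9/3) / ln(32.83/1.333) = 1.0986 / 3.2039 = 0.3429
c = 3 / 1.333^0.3429 = 3 / 1.104 = 2.718
A = (19/2.718)^(1/0.3429) ⇒ ln A = ln(6.989)/0.3429 = 5.6705
A = e^5.6705 ≈ 290.2 square kilometres

290 square kilometres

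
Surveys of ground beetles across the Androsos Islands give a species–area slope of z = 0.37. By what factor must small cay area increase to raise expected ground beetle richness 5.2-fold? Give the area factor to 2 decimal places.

(A₂/A₁)^0.37 = 5.2, so A₂/A₁ = 5.2^(1/0.37) = 5.2^2.703
ln(A₂/A₁) = ln 5.2 / 0.37 = 1.6487 / 0.37 = 4.4558
A₂/A₁ = e^4.4558 ≈ 86.13

86.13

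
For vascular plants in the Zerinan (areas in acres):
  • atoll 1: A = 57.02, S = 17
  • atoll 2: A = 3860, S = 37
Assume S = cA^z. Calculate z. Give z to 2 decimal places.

Taking logs: ln S = ln c + z ln A, so z = (ln S₂ − ln S₁)/(ln A₂ − ln A₁).
z = ln(37/17) / ln(3860/57.02) = ln(2.176) / ln(67.7) = 0.7777 / 4.2150 = 0.1845

0.18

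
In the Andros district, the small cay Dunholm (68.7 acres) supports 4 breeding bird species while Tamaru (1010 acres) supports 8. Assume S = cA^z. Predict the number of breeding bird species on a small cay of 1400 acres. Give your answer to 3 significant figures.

8.70

z = ln(8/4) / ln(1010/68.7) = 0.6931 / 2.6880 = 0.2579
c = 4 / 68.7^0.2579 = 4 / 2.976 = 1.344
S₃ = 1.344 × 1400^0.2579 = 1.344 × 6.476 ≈ 8.703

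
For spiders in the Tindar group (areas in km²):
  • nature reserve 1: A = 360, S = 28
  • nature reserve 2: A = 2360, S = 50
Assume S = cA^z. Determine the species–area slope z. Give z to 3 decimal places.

0.308

Taking logs: ln S = ln c + z ln A, so z = (ln S₂ − ln S₁)/(ln A₂ − ln A₁).
z = ln(50/28) / ln(2360/360) = ln(1.786) / ln(6.556) = 0.5798 / 1.8803 = 0.3084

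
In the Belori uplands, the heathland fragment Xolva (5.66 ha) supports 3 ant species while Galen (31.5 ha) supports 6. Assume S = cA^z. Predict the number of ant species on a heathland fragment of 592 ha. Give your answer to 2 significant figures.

z = ln(6/3) / ln(31.5/5.66) = 0.6931 / 1.7166 = 0.4038
c = 3 / 5.66^0.4038 = 3 / 2.014 = 1.49
S₃ = 1.49 × 592^0.4038 = 1.49 × 13.17 ≈ 19.62

20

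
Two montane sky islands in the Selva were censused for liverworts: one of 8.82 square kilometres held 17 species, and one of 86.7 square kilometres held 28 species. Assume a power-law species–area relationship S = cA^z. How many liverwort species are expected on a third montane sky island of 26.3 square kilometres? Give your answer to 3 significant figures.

z = ln(28/17) / ln(86.7/8.82) = 0.4990 / 2.2854 = 0.2183
c = 17 / 8.82^0.2183 = 17 / 1.609 = 10.57
S₃ = 10.57 × 26.3^0.2183 = 10.57 × 2.042 ≈ 21.58

21.6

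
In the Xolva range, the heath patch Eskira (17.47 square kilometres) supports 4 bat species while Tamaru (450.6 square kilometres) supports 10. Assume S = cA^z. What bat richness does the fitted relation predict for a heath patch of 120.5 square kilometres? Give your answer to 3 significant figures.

z = ln(10/4) / ln(450.6/17.47) = 0.9163 / 3.2501 = 0.2819
c = 4 / 17.47^0.2819 = 4 / 2.24 = 1.786
S₃ = 1.786 × 120.5^0.2819 = 1.786 × 3.861 ≈ 6.895

6.89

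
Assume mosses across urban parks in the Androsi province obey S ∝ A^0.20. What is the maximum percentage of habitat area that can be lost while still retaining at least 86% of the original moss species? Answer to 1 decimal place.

Need (A_new/A_old)^0.2 = 0.86, so A_new/A_old = 0.86^(1/0.2) = 0.86^5
ln(A_new/A_old) = ln 0.86 / 0.2 = -0.1508 / 0.2 = -0.7541
A_new/A_old = e^-0.7541 ≈ 0.4704
Fraction that can be lost = 1 − 0.4704 = 0.5296

53.0%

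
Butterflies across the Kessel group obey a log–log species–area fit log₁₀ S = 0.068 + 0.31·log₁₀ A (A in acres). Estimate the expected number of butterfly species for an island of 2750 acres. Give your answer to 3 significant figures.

S = 1.169 × 2750^0.31
ln S = ln 1.169 + 0.31 × ln 2750 = 0.1566 + 0.31 × 7.9194 = 2.6116
S = e^2.6116 ≈ 13.62

13.6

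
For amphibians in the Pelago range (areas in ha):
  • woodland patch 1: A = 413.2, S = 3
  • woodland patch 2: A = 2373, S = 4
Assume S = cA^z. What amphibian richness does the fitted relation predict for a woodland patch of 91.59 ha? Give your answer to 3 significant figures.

z = ln(4/3) / ln(2373/413.2) = 0.2877 / 1.7480 = 0.1646
c = 3 / 413.2^0.1646 = 3 / 2.695 = 1.113
S₃ = 1.113 × 91.59^0.1646 = 1.113 × 2.103 ≈ 2.341

2.34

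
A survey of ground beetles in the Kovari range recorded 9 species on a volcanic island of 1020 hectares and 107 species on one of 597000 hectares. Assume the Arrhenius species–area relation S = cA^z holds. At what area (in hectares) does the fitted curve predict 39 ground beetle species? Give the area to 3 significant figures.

z = ln(107/9) / ln(597000/1020) = 2.4756 / 6.3721 = 0.3885
c = 9 / 1020^0.3885 = 9 / 14.75 = 0.6101
A = (39/0.6101)^(1/0.3885) ⇒ ln A = ln(63.93)/0.3885 = 10.7019
A = e^10.7019 ≈ 44438 hectares

44400 hectares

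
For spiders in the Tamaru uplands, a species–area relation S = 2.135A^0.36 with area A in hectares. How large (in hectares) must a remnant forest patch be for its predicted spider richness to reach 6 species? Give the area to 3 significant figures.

17.6 hectares

6 = 2.135 × A^0.36  ⇒  A^0.36 = 6/2.135 = 2.81
ln A = ln(2.81) / 0.36 = 1.0333 / 0.36 = 2.8703
A = e^2.8703 ≈ 17.64 hectares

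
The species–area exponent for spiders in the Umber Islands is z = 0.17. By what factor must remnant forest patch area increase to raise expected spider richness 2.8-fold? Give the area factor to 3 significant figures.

427

(A₂/A₁)^0.17 = 2.8, so A₂/A₁ = 2.8^(1/0.17) = 2.8^5.882
ln(A₂/A₁) = ln 2.8 / 0.17 = 1.0296 / 0.17 = 6.0566
A₂/A₁ = e^6.0566 ≈ 426.9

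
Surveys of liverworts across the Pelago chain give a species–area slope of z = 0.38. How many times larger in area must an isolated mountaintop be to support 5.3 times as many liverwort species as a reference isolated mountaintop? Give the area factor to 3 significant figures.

(A₂/A₁)^0.38 = 5.3, so A₂/A₁ = 5.3^(1/0.38) = 5.3^2.632
ln(A₂/A₁) = ln 5.3 / 0.38 = 1.6677 / 0.38 = 4.3887
A₂/A₁ = e^4.3887 ≈ 80.54

80.5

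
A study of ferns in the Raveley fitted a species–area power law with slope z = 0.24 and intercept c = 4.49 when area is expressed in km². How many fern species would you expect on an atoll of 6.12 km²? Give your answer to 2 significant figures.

S = 4.49 × 6.12^0.24
ln S = ln 4.49 + 0.24 × ln 6.12 = 1.5019 + 0.24 × 1.8116 = 1.9366
S = e^1.9366 ≈ 6.935

6.9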